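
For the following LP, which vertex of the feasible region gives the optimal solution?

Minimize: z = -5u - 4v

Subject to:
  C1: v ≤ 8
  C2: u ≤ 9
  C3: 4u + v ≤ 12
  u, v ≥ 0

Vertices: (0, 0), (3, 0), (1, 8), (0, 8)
Evaluating z = -5u - 4v at each vertex:
  (0, 0): z = 0
  (3, 0): z = -15
  (1, 8): z = -37
  (0, 8): z = -32

The smallest value is z = -37, attained at (1, 8).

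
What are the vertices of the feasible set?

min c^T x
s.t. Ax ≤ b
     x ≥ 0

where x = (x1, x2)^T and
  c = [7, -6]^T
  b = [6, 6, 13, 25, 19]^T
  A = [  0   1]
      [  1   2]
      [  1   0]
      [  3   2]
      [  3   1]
Each vertex is the intersection of two constraint boundaries that also satisfies all remaining constraints:
  x1 = 0 and x2 = 0 → (0, 0)
  x1 + 2x2 = 6 and x2 = 0 → (6, 0)
  x1 + 2x2 = 6 and x1 = 0 → (0, 3)

Vertices: (0, 0), (6, 0), (0, 3)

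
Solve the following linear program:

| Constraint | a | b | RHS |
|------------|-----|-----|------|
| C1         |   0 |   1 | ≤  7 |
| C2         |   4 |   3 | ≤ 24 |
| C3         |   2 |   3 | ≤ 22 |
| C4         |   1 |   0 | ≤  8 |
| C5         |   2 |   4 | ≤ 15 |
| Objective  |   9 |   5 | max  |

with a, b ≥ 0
a = 6, b = 0, z = 54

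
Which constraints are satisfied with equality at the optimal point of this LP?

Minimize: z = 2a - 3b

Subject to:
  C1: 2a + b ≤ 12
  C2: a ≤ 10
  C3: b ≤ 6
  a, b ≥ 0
Optimal: a = 0, b = 6
Slack at optimum:
  C1: slack = 6
  C2: slack = 10
  C3: slack = 0 (binding)
  a ≥ 0: a = 0 (binding)
  b ≥ 0: b = 6
Binding constraints: C3, a ≥ 0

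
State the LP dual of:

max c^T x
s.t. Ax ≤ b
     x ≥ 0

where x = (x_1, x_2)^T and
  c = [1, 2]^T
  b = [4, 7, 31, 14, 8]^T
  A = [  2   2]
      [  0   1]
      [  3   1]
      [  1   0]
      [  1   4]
Minimize: z = 4y1 + 7y2 + 31y3 + 14y4 + 8y5

Subject to:
  C1: -2y1 - 3y3 - y4 - y5 ≤ -1
  C2: -2y1 - y2 - y3 - 4y5 ≤ -2
  y1, y2, y3, y4, y5 ≥ 0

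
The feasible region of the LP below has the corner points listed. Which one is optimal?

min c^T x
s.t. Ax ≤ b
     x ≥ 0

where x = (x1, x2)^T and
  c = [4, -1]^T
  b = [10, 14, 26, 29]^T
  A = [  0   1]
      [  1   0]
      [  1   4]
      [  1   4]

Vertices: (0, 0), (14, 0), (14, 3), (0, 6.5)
Evaluating z = 4x1 - x2 at each vertex:
  (0, 0): z = 0
  (14, 0): z = 56
  (14, 3): z = 53
  (0, 6.5): z = -6.5

The smallest value is z = -6.5, attained at (0, 6.5).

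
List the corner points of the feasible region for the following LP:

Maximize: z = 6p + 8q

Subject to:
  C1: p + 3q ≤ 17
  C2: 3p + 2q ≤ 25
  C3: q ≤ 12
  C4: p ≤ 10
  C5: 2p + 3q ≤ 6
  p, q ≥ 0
Each vertex is the intersection of two constraint boundaries that also satisfies all remaining constraints:
  p = 0 and q = 0 → (0, 0)
  2p + 3q = 6 and q = 0 → (3, 0)
  2p + 3q = 6 and p = 0 → (0, 2)

Vertices: (0, 0), (3, 0), (0, 2)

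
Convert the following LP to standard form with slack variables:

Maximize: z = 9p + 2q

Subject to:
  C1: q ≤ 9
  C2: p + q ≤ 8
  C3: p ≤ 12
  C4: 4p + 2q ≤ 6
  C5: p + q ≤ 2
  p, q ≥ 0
max z = 9p + 2q

s.t.
  q + s1 = 9
  p + q + s2 = 8
  p + s3 = 12
  4p + 2q + s4 = 6
  p + q + s5 = 2
  p, q, s1, s2, s3, s4, s5 ≥ 0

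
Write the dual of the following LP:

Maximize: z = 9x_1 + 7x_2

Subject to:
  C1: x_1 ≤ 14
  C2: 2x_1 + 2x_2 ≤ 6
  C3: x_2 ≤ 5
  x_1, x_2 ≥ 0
Minimize: z = 14y1 + 6y2 + 5y3

Subject to:
  C1: -y1 - 2y2 ≤ -9
  C2: -2y2 - y3 ≤ -7
  y1, y2, y3 ≥ 0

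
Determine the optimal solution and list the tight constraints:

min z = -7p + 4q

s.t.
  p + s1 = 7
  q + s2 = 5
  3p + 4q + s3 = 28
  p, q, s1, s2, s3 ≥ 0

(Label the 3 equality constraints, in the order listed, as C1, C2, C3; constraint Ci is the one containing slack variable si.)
Optimal: p = 7, q = 0
Binding: C1, q ≥ 0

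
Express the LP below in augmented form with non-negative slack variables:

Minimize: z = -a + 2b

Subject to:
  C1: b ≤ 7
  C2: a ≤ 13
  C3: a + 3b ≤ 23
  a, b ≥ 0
min z = -a + 2b

s.t.
  b + s1 = 7
  a + s2 = 13
  a + 3b + s3 = 23
  a, b, s1, s2, s3 ≥ 0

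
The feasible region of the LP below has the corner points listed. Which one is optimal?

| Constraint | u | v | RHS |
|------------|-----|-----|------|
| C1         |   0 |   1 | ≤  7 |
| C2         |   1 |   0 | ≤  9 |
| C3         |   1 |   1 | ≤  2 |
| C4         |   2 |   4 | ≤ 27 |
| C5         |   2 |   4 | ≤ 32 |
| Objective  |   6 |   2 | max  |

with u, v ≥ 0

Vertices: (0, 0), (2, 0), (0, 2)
Evaluating z = 6u + 2v at each vertex:
  (0, 0): z = 0
  (2, 0): z = 12
  (0, 2): z = 4

The largest value is z = 12, attained at (2, 0).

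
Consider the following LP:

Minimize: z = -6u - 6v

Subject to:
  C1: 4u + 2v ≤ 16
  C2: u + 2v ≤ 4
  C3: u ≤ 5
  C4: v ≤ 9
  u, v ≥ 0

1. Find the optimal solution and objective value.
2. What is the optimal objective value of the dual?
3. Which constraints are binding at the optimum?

1. u = 4, v = 0, z = -24
2. -24 (by strong duality, equal to the primal optimum)
3. C1, C2, v ≥ 0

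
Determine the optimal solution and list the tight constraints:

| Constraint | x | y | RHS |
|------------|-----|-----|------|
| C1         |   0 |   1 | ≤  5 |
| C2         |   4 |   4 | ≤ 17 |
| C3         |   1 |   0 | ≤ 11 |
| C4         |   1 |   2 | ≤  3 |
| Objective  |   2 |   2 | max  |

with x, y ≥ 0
Optimal: x = 3, y = 0
Slack at optimum:
  C1: slack = 5
  C2: slack = 5
  C3: slack = 8
  C4: slack = 0 (binding)
  x ≥ 0: x = 3
  y ≥ 0: y = 0 (binding)
Binding constraints: C4, y ≥ 0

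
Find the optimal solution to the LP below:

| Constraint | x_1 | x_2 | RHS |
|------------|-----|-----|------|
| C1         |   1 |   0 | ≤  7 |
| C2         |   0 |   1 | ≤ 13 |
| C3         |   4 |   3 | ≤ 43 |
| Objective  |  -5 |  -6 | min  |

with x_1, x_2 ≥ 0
Each vertex is the intersection of two constraint boundaries that also satisfies all remaining constraints:
  x_1 = 0 and x_2 = 0 → (0, 0)
  x_1 = 7 and x_2 = 0 → (7, 0)
  x_1 = 7 and 4x_1 + 3x_2 = 43 → (7, 5)
  x_2 = 13 and 4x_1 + 3x_2 = 43 → (1, 13)
  x_2 = 13 and x_1 = 0 → (0, 13)

Evaluating z = -5x_1 - 6x_2 at each vertex:
  (0, 0): z = 0
  (7, 0): z = -35
  (7, 5): z = -65
  (1, 13): z = -83
  (0, 13): z = -78

The minimum is at (1, 13) with z = -83.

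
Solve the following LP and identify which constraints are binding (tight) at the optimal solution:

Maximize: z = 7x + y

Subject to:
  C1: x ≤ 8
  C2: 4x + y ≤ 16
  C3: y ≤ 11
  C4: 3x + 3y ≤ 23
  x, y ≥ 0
Optimal: x = 4, y = 0
Slack at optimum:
  C1: slack = 4
  C2: slack = 0 (binding)
  C3: slack = 11
  C4: slack = 11
  x ≥ 0: x = 4
  y ≥ 0: y = 0 (binding)
Binding constraints: C2, y ≥ 0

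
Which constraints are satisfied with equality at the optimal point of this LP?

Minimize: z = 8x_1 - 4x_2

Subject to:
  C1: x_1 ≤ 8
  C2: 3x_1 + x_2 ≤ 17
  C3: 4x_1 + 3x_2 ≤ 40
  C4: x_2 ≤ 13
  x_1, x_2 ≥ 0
Optimal: x_1 = 0, x_2 = 13
Slack at optimum:
  C1: slack = 8
  C2: slack = 4
  C3: slack = 1
  C4: slack = 0 (binding)
  x_1 ≥ 0: x_1 = 0 (binding)
  x_2 ≥ 0: x_2 = 13
Binding constraints: C4, x_1 ≥ 0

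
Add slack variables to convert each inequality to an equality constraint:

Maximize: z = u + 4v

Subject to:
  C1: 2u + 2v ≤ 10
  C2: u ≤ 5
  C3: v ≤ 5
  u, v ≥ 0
max z = u + 4v

s.t.
  2u + 2v + s1 = 10
  u + s2 = 5
  v + s3 = 5
  u, v, s1, s2, s3 ≥ 0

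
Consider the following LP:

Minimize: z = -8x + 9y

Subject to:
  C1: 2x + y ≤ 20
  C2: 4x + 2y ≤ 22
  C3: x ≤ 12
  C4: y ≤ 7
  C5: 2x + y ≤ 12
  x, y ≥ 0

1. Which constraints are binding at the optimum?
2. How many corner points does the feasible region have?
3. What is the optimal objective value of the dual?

1. C2, y ≥ 0
2. 4
3. -44 (by strong duality, equal to the primal optimum)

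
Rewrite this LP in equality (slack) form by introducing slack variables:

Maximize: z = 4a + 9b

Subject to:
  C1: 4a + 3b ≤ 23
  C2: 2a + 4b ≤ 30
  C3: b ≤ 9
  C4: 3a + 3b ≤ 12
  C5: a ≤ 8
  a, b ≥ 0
max z = 4a + 9b

s.t.
  4a + 3b + s1 = 23
  2a + 4b + s2 = 30
  b + s3 = 9
  3a + 3b + s4 = 12
  a + s5 = 8
  a, b, s1, s2, s3, s4, s5 ≥ 0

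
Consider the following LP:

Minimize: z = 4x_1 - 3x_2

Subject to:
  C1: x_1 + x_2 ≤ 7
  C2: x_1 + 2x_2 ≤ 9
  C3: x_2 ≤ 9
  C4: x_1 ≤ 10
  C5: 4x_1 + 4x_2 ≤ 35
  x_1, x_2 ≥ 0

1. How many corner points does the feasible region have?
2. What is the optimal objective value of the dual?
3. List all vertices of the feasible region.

1. 4
2. -13.5 (by strong duality, equal to the primal optimum)
3. (0, 0), (7, 0), (5, 2), (0, 4.5)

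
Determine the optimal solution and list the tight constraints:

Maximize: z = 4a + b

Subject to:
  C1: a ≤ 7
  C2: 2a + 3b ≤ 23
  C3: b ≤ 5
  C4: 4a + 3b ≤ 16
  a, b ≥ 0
Optimal: a = 4, b = 0
Slack at optimum:
  C1: slack = 3
  C2: slack = 15
  C3: slack = 5
  C4: slack = 0 (binding)
  a ≥ 0: a = 4
  b ≥ 0: b = 0 (binding)
Binding constraints: C4, b ≥ 0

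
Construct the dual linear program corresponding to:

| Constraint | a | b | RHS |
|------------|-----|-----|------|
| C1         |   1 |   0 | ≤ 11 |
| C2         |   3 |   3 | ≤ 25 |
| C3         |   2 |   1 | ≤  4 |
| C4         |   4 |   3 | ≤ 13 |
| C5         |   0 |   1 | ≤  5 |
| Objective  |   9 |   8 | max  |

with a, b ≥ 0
Minimize: z = 11y1 + 25y2 + 4y3 + 13y4 + 5y5

Subject to:
  C1: -y1 - 3y2 - 2y3 - 4y4 ≤ -9
  C2: -3y2 - y3 - 3y4 - y5 ≤ -8
  y1, y2, y3, y4, y5 ≥ 0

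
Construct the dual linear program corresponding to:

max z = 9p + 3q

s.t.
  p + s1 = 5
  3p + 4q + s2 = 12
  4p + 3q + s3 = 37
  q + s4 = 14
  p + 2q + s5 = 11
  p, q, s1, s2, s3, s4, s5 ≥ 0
Minimize: z = 5y1 + 12y2 + 37y3 + 14y4 + 11y5

Subject to:
  C1: -y1 - 3y2 - 4y3 - y5 ≤ -9
  C2: -4y2 - 3y3 - y4 - 2y5 ≤ -3
  y1, y2, y3, y4, y5 ≥ 0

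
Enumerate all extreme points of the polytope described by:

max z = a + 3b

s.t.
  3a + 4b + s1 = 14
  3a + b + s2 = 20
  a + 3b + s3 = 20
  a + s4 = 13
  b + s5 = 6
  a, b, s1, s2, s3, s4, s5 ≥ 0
Each vertex is the intersection of two constraint boundaries that also satisfies all remaining constraints:
  a = 0 and b = 0 → (0, 0)
  3a + 4b = 14 and b = 0 → (4.667, 0)
  3a + 4b = 14 and a = 0 → (0, 3.5)

Vertices: (0, 0), (4.667, 0), (0, 3.5)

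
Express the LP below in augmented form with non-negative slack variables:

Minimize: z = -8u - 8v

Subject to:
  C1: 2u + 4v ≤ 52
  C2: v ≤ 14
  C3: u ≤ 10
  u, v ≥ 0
min z = -8u - 8v

s.t.
  2u + 4v + s1 = 52
  v + s2 = 14
  u + s3 = 10
  u, v, s1, s2, s3 ≥ 0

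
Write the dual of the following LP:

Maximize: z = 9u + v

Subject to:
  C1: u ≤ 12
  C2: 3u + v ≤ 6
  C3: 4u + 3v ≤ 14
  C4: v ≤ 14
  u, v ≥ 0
Minimize: z = 12y1 + 6y2 + 14y3 + 14y4

Subject to:
  C1: -y1 - 3y2 - 4y3 ≤ -9
  C2: -y2 - 3y3 - y4 ≤ -1
  y1, y2, y3, y4 ≥ 0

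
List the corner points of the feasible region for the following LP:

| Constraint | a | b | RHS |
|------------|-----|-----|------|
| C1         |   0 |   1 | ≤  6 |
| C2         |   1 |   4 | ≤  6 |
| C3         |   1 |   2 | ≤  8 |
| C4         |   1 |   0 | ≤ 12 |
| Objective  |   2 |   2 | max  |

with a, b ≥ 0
Each vertex is the intersection of two constraint boundaries that also satisfies all remaining constraints:
  a = 0 and b = 0 → (0, 0)
  a + 4b = 6 and b = 0 → (6, 0)
  a + 4b = 6 and a = 0 → (0, 1.5)

Vertices: (0, 0), (6, 0), (0, 1.5)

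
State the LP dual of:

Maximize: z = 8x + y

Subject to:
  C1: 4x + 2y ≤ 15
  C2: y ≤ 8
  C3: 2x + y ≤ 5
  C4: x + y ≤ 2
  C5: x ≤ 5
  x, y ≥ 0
Minimize: z = 15y1 + 8y2 + 5y3 + 2y4 + 5y5

Subject to:
  C1: -4y1 - 2y3 - y4 - y5 ≤ -8
  C2: -2y1 - y2 - y3 - y4 ≤ -1
  y1, y2, y3, y4, y5 ≥ 0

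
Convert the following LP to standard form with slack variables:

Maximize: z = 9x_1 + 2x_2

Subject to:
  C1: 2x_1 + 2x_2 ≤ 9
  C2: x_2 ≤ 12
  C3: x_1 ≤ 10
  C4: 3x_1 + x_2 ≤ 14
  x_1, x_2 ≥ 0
max z = 9x_1 + 2x_2

s.t.
  2x_1 + 2x_2 + s1 = 9
  x_2 + s2 = 12
  x_1 + s3 = 10
  3x_1 + x_2 + s4 = 14
  x_1, x_2, s1, s2, s3, s4 ≥ 0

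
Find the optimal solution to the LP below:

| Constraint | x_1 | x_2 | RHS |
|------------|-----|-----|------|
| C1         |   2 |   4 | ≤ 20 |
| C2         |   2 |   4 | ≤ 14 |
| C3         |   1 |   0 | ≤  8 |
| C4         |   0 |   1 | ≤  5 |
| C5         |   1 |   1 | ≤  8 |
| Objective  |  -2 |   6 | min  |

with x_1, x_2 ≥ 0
x_1 = 7, x_2 = 0, z = -14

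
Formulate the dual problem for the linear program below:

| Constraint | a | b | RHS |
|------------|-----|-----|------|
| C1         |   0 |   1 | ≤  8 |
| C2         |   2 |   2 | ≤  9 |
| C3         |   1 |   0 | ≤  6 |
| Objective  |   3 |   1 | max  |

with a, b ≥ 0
Minimize: z = 8y1 + 9y2 + 6y3

Subject to:
  C1: -2y2 - y3 ≤ -3
  C2: -y1 - 2y2 ≤ -1
  y1, y2, y3 ≥ 0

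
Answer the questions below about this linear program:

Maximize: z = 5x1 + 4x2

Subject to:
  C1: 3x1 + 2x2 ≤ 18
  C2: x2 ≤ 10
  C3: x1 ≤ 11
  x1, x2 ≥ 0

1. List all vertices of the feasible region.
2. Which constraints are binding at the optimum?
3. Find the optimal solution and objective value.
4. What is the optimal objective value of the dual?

1. (0, 0), (6, 0), (0, 9)
2. C1, x1 ≥ 0
3. x1 = 0, x2 = 9, z = 36
4. 36 (by strong duality, equal to the primal optimum)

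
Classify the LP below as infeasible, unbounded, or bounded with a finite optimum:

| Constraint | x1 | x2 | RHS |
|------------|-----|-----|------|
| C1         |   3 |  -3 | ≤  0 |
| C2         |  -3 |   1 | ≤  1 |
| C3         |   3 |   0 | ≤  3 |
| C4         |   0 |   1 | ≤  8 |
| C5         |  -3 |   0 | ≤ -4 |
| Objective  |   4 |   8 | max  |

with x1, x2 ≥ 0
C3 requires 3x1 ≤ 3, while C5 (-3x1 ≤ -4) is equivalent to 3x1 ≥ 4. Together they would need 4 ≤ 3x1 ≤ 3, which is impossible since 4 > 3. No point satisfies all constraints.

Infeasible: no point satisfies all constraints simultaneously.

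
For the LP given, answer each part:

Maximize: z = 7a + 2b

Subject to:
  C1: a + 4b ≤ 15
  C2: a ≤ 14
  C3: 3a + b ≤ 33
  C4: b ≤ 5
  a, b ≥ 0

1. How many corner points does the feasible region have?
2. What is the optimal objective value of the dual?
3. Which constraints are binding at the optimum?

1. 4
2. 77 (by strong duality, equal to the primal optimum)
3. C3, b ≥ 0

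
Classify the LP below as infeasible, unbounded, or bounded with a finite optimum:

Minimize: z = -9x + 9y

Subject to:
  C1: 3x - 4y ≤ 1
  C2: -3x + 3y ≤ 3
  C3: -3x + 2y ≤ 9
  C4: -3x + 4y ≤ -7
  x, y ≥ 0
C1 requires 3x - 4y ≤ 1, while C4 (-3x + 4y ≤ -7) is equivalent to 3x - 4y ≥ 7. Together they would need 7 ≤ 3x - 4y ≤ 1, which is impossible since 7 > 1. No point satisfies all constraints.

Infeasible: no point satisfies all constraints simultaneously.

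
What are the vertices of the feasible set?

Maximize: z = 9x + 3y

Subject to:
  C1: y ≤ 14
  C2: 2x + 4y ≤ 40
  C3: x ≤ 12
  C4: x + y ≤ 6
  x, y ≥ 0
Each vertex is the intersection of two constraint boundaries that also satisfies all remaining constraints:
  x = 0 and y = 0 → (0, 0)
  x + y = 6 and y = 0 → (6, 0)
  x + y = 6 and x = 0 → (0, 6)

Vertices: (0, 0), (6, 0), (0, 6)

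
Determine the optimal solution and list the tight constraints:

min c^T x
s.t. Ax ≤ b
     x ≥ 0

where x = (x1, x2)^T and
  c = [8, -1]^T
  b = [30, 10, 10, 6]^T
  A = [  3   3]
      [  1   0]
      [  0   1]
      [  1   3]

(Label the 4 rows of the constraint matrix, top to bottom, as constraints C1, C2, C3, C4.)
Optimal: x1 = 0, x2 = 2
Binding: C4, x1 ≥ 0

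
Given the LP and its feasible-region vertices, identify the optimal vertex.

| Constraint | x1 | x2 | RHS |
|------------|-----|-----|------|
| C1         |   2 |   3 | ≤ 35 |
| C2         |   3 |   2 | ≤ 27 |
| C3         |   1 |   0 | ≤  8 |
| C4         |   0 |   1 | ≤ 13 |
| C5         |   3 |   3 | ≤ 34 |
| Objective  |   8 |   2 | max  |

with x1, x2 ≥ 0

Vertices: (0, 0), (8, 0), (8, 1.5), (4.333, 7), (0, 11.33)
Evaluating z = 8x1 + 2x2 at each vertex:
  (0, 0): z = 0
  (8, 0): z = 64
  (8, 1.5): z = 67
  (4.333, 7): z = 48.67
  (0, 11.33): z = 22.67

The largest value is z = 67, attained at (8, 1.5).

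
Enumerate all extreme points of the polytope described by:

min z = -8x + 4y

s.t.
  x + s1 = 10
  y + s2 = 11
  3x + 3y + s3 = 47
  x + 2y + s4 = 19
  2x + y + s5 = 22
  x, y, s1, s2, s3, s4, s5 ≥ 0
Each vertex is the intersection of two constraint boundaries that also satisfies all remaining constraints:
  x = 0 and y = 0 → (0, 0)
  x = 10 and y = 0 → (10, 0)
  x = 10 and 2x + y = 22 → (10, 2)
  x + 2y = 19 and 2x + y = 22 → (8.333, 5.333)
  x + 2y = 19 and x = 0 → (0, 9.5)

Vertices: (0, 0), (10, 0), (10, 2), (8.333, 5.333), (0, 9.5)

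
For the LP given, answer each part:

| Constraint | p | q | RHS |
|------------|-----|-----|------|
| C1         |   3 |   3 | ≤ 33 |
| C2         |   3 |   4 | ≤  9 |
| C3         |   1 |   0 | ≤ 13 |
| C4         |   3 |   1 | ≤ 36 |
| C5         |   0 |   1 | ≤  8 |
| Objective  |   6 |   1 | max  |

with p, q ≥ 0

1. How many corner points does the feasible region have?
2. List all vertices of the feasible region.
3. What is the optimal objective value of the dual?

1. 3
2. (0, 0), (3, 0), (0, 2.25)
3. 18 (by strong duality, equal to the primal optimum)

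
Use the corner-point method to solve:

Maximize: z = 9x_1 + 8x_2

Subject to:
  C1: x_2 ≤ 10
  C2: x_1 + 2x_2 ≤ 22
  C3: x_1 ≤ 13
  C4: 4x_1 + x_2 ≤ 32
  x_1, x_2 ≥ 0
x_1 = 6, x_2 = 8, z = 118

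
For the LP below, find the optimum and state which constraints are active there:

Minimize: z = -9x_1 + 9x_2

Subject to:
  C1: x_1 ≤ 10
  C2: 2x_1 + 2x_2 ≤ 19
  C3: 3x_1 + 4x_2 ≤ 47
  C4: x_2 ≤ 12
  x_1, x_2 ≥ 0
Optimal: x_1 = 9.5, x_2 = 0
Slack at optimum:
  C1: slack = 0.5
  C2: slack = 0 (binding)
  C3: slack = 18.5
  C4: slack = 12
  x_1 ≥ 0: x_1 = 9.5
  x_2 ≥ 0: x_2 = 0 (binding)
Binding constraints: C2, x_2 ≥ 0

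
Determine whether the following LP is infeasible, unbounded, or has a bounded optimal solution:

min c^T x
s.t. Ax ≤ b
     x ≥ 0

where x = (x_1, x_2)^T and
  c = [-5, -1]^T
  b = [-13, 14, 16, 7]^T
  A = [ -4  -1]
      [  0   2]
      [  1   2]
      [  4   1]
One constraint requires 4x_1 + x_2 ≤ 7, while the constraint -4x_1 - x_2 ≤ -13 is equivalent to 4x_1 + x_2 ≥ 13. Together they would need 13 ≤ 4x_1 + x_2 ≤ 7, which is impossible since 13 > 7. No point satisfies all constraints.

The feasible region is empty; the LP is infeasible.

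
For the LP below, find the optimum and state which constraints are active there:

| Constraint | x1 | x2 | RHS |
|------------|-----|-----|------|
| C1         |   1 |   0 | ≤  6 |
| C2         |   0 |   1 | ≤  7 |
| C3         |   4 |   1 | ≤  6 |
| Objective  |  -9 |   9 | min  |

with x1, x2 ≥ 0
Optimal: x1 = 1.5, x2 = 0
Binding: C3, x2 ≥ 0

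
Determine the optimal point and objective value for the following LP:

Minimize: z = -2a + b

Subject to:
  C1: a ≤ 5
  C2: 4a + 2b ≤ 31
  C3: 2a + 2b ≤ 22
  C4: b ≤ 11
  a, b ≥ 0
a = 5, b = 0, z = -10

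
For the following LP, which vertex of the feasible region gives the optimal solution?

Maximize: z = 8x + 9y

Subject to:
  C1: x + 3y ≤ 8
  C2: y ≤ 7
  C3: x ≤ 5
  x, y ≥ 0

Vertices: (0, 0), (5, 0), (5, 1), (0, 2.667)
Evaluating z = 8x + 9y at each vertex:
  (0, 0): z = 0
  (5, 0): z = 40
  (5, 1): z = 49
  (0, 2.667): z = 24

The largest value is z = 49, attained at (5, 1).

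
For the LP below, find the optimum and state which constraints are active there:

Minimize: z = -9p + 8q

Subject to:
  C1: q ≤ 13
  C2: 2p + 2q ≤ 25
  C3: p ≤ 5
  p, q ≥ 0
Optimal: p = 5, q = 0
Slack at optimum:
  C1: slack = 13
  C2: slack = 15
  C3: slack = 0 (binding)
  p ≥ 0: p = 5
  q ≥ 0: q = 0 (binding)
Binding constraints: C3, q ≥ 0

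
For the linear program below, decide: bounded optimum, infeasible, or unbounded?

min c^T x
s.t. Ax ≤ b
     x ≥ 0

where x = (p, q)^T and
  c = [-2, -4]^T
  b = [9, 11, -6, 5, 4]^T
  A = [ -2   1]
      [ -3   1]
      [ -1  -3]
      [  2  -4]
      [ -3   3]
Feasible point: (1, 2) satisfies every constraint, so the LP is feasible.
Direction d = (1, 1): for each constraint row a, a·d ≤ 0 —
  (-2)(1) + (1)(1) = -1 ≤ 0
  (-3)(1) + (1)(1) = -2 ≤ 0
  (-1)(1) + (-3)(1) = -4 ≤ 0
  (2)(1) + (-4)(1) = -2 ≤ 0
  (-3)(1) + (3)(1) = 0 ≤ 0
and d ≥ 0, so (1, 2) + t·d stays feasible for every t ≥ 0. Along this ray z = -2p - 4q changes by -6 per unit t, so z → −∞.

Unbounded — the objective can decrease without bound over the feasible region.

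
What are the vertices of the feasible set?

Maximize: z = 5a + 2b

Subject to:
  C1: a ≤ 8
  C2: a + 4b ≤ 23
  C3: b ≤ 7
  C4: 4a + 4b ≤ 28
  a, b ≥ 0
Each vertex is the intersection of two constraint boundaries that also satisfies all remaining constraints:
  a = 0 and b = 0 → (0, 0)
  4a + 4b = 28 and b = 0 → (7, 0)
  a + 4b = 23 and 4a + 4b = 28 → (1.667, 5.333)
  a + 4b = 23 and a = 0 → (0, 5.75)

Vertices: (0, 0), (7, 0), (1.667, 5.333), (0, 5.75)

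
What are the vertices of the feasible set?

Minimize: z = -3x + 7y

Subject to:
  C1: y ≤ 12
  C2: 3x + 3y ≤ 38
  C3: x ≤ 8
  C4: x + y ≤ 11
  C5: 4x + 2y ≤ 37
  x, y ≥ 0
Each vertex is the intersection of two constraint boundaries that also satisfies all remaining constraints:
  x = 0 and y = 0 → (0, 0)
  x = 8 and y = 0 → (8, 0)
  x = 8 and 4x + 2y = 37 → (8, 2.5)
  x + y = 11 and 4x + 2y = 37 → (7.5, 3.5)
  x + y = 11 and x = 0 → (0, 11)

Vertices: (0, 0), (8, 0), (8, 2.5), (7.5, 3.5), (0, 11)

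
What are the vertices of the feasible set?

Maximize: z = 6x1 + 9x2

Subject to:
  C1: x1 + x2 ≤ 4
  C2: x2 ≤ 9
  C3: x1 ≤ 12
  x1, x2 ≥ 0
Each vertex is the intersection of two constraint boundaries that also satisfies all remaining constraints:
  x1 = 0 and x2 = 0 → (0, 0)
  x1 + x2 = 4 and x2 = 0 → (4, 0)
  x1 + x2 = 4 and x1 = 0 → (0, 4)

Vertices: (0, 0), (4, 0), (0, 4)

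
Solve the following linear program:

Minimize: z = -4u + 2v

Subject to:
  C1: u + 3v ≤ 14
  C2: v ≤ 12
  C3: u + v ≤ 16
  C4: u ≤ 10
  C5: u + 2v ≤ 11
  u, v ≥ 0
Each vertex is the intersection of two constraint boundaries that also satisfies all remaining constraints:
  u = 0 and v = 0 → (0, 0)
  u = 10 and v = 0 → (10, 0)
  u = 10 and u + 2v = 11 → (10, 0.5)
  u + 3v = 14 and u + 2v = 11 → (5, 3)
  u + 3v = 14 and u = 0 → (0, 4.667)

Evaluating z = -4u + 2v at each vertex:
  (0, 0): z = 0
  (10, 0): z = -40
  (10, 0.5): z = -39
  (5, 3): z = -14
  (0, 4.667): z = 9.333

The minimum is at (10, 0) with z = -40.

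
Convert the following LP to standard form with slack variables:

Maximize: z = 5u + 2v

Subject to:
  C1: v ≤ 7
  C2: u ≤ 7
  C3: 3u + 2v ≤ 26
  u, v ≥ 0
max z = 5u + 2v

s.t.
  v + s1 = 7
  u + s2 = 7
  3u + 2v + s3 = 26
  u, v, s1, s2, s3 ≥ 0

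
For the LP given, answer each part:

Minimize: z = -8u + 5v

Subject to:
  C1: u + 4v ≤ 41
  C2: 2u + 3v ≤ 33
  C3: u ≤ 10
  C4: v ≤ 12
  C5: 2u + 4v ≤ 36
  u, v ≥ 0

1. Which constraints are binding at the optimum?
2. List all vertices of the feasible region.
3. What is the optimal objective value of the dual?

1. C3, v ≥ 0
2. (0, 0), (10, 0), (10, 4), (0, 9)
3. -80 (by strong duality, equal to the primal optimum)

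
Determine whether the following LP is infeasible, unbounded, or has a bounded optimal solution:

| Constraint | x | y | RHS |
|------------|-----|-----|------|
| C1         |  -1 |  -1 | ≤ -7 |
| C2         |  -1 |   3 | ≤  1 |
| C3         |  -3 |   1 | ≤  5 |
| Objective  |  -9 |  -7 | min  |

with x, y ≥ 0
Feasible point: (5, 2) satisfies every constraint, so the LP is feasible.
Direction d = (1, 0): for each constraint row a, a·d ≤ 0 —
  (-1)(1) + (-1)(0) = -1 ≤ 0
  (-1)(1) + (3)(0) = -1 ≤ 0
  (-3)(1) + (1)(0) = -3 ≤ 0
and d ≥ 0, so (5, 2) + t·d stays feasible for every t ≥ 0. Along this ray z = -9x - 7y changes by -9 per unit t, so z → −∞.

Unbounded — the objective can decrease without bound over the feasible region.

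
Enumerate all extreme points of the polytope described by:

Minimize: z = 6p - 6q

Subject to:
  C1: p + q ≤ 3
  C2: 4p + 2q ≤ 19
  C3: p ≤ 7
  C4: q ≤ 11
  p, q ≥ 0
Each vertex is the intersection of two constraint boundaries that also satisfies all remaining constraints:
  p = 0 and q = 0 → (0, 0)
  p + q = 3 and q = 0 → (3, 0)
  p + q = 3 and p = 0 → (0, 3)

Vertices: (0, 0), (3, 0), (0, 3)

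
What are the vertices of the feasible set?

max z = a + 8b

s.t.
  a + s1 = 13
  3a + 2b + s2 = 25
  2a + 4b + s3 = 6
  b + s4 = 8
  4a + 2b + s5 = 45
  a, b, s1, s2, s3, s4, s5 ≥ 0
Each vertex is the intersection of two constraint boundaries that also satisfies all remaining constraints:
  a = 0 and b = 0 → (0, 0)
  2a + 4b = 6 and b = 0 → (3, 0)
  2a + 4b = 6 and a = 0 → (0, 1.5)

Vertices: (0, 0), (3, 0), (0, 1.5)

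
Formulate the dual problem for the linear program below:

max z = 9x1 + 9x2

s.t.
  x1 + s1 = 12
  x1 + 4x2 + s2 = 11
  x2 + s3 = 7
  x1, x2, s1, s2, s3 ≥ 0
Minimize: z = 12y1 + 11y2 + 7y3

Subject to:
  C1: -y1 - y2 ≤ -9
  C2: -4y2 - y3 ≤ -9
  y1, y2, y3 ≥ 0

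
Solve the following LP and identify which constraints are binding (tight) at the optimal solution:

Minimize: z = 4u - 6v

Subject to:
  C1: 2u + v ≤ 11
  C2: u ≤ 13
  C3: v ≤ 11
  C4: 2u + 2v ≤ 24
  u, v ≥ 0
Optimal: u = 0, v = 11
Binding: C1, C3, u ≥ 0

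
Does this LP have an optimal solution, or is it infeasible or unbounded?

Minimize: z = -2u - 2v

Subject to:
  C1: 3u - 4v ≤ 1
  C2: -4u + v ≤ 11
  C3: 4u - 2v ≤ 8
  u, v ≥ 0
Feasible point: (0, 0) satisfies every constraint, so the LP is feasible.
Direction d = (1, 4): for each constraint row a, a·d ≤ 0 —
  (3)(1) + (-4)(4) = -13 ≤ 0
  (-4)(1) + (1)(4) = 0 ≤ 0
  (4)(1) + (-2)(4) = -4 ≤ 0
and d ≥ 0, so (0, 0) + t·d stays feasible for every t ≥ 0. Along this ray z = -2u - 2v changes by -10 per unit t, so z → −∞.

The LP is unbounded; z can be made arbitrarily small.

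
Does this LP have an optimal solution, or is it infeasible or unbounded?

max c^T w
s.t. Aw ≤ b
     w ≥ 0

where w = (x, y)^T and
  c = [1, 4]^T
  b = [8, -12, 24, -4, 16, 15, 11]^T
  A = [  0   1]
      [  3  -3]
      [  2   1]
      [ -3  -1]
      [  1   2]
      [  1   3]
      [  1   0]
The point (0, 5) satisfies every constraint, so the LP is feasible; the constraints give x ≤ 11 and y ≤ 8, which with x, y ≥ 0 keep the feasible region inside a bounded box. A feasible, bounded LP attains a finite optimum at a vertex.

Feasible with finite optimum z* = 20 at (0, 5).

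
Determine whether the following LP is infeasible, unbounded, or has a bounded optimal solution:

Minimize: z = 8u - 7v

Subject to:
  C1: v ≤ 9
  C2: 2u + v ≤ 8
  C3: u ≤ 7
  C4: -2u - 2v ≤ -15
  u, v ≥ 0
The point (0, 8) satisfies every constraint, so the LP is feasible; the constraints give u ≤ 7 and v ≤ 9, which with u, v ≥ 0 keep the feasible region inside a bounded box. A feasible, bounded LP attains a finite optimum at a vertex.

Evaluating z = 8u - 7v at each vertex:
  (0.5, 7): z = -45
  (0, 8): z = -56
  (0, 7.5): z = -52.5

Bounded optimum: z* = -56 at (0, 8).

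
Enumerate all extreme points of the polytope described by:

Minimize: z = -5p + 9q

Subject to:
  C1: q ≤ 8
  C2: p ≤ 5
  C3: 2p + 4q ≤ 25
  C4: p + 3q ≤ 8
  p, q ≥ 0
Each vertex is the intersection of two constraint boundaries that also satisfies all remaining constraints:
  p = 0 and q = 0 → (0, 0)
  p = 5 and q = 0 → (5, 0)
  p = 5 and p + 3q = 8 → (5, 1)
  p + 3q = 8 and p = 0 → (0, 2.667)

Vertices: (0, 0), (5, 0), (5, 1), (0, 2.667)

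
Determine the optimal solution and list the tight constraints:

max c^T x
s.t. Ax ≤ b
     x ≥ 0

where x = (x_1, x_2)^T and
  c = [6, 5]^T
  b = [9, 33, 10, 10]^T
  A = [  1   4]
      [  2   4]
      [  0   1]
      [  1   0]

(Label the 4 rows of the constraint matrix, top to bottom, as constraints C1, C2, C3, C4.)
Optimal: x_1 = 9, x_2 = 0
Binding: C1, x_2 ≥ 0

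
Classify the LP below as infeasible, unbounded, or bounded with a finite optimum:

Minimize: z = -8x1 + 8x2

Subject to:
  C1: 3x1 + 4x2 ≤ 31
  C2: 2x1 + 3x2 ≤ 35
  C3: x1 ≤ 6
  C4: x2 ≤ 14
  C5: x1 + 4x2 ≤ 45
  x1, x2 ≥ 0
The point (6, 0) satisfies every constraint, so the LP is feasible; the constraints give x1 ≤ 6 and x2 ≤ 14, which with x1, x2 ≥ 0 keep the feasible region inside a bounded box. A feasible, bounded LP attains a finite optimum at a vertex.

Evaluating z = -8x1 + 8x2 at each vertex:
  (0, 0): z = 0
  (6, 0): z = -48
  (6, 3.25): z = -22
  (0, 7.75): z = 62

The LP has an optimal solution: (6, 0) with z = -48.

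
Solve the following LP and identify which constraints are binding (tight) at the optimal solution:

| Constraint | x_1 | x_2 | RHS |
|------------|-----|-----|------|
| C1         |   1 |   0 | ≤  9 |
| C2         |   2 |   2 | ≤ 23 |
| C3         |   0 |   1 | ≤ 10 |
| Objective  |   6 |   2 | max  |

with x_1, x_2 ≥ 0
Optimal: x_1 = 9, x_2 = 2.5
Slack at optimum:
  C1: slack = 0 (binding)
  C2: slack = 0 (binding)
  C3: slack = 7.5
  x_1 ≥ 0: x_1 = 9
  x_2 ≥ 0: x_2 = 2.5
Binding constraints: C1, C2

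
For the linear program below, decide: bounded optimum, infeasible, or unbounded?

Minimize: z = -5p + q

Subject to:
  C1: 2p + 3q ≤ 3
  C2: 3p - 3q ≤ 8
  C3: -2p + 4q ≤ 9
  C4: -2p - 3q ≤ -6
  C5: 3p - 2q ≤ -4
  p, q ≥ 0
C1 requires 2p + 3q ≤ 3, while C4 (-2p - 3q ≤ -6) is equivalent to 2p + 3q ≥ 6. Together they would need 6 ≤ 2p + 3q ≤ 3, which is impossible since 6 > 3. No point satisfies all constraints.

Infeasible — the constraint set is empty.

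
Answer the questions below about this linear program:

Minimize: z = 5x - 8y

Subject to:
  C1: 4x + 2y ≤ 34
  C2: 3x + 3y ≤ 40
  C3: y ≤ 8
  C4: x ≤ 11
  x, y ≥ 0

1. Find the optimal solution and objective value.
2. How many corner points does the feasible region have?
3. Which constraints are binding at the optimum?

1. x = 0, y = 8, z = -64
2. 4
3. C3, x ≥ 0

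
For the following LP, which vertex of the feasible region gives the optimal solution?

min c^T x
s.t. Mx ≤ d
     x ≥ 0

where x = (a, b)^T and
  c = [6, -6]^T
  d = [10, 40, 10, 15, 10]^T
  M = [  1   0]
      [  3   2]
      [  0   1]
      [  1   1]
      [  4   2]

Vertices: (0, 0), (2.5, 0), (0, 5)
(0, 5) with z = -30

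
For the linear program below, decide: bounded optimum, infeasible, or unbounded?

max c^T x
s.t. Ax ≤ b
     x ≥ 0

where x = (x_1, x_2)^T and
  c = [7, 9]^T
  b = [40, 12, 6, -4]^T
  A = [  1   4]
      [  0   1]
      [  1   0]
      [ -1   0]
The point (6, 8.5) satisfies every constraint, so the LP is feasible; the constraints give x_1 ≤ 6 and x_2 ≤ 12, which with x_1, x_2 ≥ 0 keep the feasible region inside a bounded box. A feasible, bounded LP attains a finite optimum at a vertex.

Bounded optimum: z* = 118.5 at (6, 8.5).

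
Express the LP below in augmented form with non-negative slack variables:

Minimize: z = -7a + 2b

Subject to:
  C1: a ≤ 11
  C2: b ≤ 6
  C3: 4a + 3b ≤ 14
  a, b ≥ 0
min z = -7a + 2b

s.t.
  a + s1 = 11
  b + s2 = 6
  4a + 3b + s3 = 14
  a, b, s1, s2, s3 ≥ 0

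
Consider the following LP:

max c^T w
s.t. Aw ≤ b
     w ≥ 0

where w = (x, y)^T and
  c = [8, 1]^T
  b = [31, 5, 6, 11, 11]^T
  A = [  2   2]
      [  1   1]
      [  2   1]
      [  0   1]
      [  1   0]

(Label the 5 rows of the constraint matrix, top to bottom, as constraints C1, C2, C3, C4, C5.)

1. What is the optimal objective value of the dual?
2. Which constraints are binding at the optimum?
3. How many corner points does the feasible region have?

1. 24 (by strong duality, equal to the primal optimum)
2. C3, y ≥ 0
3. 4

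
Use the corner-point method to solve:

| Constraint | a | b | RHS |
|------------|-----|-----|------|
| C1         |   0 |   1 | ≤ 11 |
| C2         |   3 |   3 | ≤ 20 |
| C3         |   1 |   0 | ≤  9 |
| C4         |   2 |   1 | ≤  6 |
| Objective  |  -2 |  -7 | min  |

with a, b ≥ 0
a = 0, b = 6, z = -42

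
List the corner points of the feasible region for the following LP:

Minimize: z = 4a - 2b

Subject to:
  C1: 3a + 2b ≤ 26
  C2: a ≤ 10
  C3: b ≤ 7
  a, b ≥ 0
Each vertex is the intersection of two constraint boundaries that also satisfies all remaining constraints:
  a = 0 and b = 0 → (0, 0)
  3a + 2b = 26 and b = 0 → (8.667, 0)
  3a + 2b = 26 and b = 7 → (4, 7)
  b = 7 and a = 0 → (0, 7)

Vertices: (0, 0), (8.667, 0), (4, 7), (0, 7)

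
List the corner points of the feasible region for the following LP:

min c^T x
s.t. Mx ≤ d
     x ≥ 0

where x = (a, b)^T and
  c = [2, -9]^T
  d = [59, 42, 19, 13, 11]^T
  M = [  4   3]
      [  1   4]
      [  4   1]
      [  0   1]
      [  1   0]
Each vertex is the intersection of two constraint boundaries that also satisfies all remaining constraints:
  a = 0 and b = 0 → (0, 0)
  4a + b = 19 and b = 0 → (4.75, 0)
  a + 4b = 42 and 4a + b = 19 → (2.267, 9.933)
  a + 4b = 42 and a = 0 → (0, 10.5)

Vertices: (0, 0), (4.75, 0), (2.267, 9.933), (0, 10.5)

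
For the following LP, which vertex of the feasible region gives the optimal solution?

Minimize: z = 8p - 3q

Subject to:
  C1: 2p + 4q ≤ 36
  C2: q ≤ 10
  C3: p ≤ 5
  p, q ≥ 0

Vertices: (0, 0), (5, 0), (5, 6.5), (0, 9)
(0, 9) with z = -27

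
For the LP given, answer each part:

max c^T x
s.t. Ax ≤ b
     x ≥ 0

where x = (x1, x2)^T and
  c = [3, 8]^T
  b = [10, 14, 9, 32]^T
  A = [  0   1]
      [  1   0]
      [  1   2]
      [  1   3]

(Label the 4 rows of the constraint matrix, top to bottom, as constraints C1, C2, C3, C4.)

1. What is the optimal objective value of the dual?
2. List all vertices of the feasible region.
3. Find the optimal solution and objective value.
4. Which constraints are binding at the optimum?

1. 36 (by strong duality, equal to the primal optimum)
2. (0, 0), (9, 0), (0, 4.5)
3. x1 = 0, x2 = 4.5, z = 36
4. C3, x1 ≥ 0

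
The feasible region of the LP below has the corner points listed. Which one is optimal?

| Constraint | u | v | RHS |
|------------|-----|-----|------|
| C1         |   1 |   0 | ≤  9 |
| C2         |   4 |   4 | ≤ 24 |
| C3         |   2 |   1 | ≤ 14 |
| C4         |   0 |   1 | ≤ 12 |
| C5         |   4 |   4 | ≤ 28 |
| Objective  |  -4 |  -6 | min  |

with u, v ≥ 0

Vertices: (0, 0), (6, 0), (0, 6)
(0, 6) with z = -36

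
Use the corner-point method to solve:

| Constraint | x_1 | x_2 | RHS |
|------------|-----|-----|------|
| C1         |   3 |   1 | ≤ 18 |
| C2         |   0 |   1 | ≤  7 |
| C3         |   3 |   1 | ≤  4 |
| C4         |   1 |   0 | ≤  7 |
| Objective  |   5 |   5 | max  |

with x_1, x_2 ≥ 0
Each vertex is the intersection of two constraint boundaries that also satisfies all remaining constraints:
  x_1 = 0 and x_2 = 0 → (0, 0)
  3x_1 + x_2 = 4 and x_2 = 0 → (1.333, 0)
  3x_1 + x_2 = 4 and x_1 = 0 → (0, 4)

Evaluating z = 5x_1 + 5x_2 at each vertex:
  (0, 0): z = 0
  (1.333, 0): z = 6.667
  (0, 4): z = 20

The maximum is at (0, 4) with z = 20.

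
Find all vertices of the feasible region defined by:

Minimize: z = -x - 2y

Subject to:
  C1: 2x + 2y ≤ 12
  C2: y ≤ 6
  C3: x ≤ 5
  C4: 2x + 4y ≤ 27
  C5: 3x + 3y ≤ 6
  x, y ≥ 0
Each vertex is the intersection of two constraint boundaries that also satisfies all remaining constraints:
  x = 0 and y = 0 → (0, 0)
  3x + 3y = 6 and y = 0 → (2, 0)
  3x + 3y = 6 and x = 0 → (0, 2)

Vertices: (0, 0), (2, 0), (0, 2)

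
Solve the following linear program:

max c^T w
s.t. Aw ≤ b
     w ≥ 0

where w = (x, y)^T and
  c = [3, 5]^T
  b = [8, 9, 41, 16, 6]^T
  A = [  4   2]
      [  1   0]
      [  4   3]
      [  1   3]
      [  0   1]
Each vertex is the intersection of two constraint boundaries that also satisfies all remaining constraints:
  x = 0 and y = 0 → (0, 0)
  4x + 2y = 8 and y = 0 → (2, 0)
  4x + 2y = 8 and x = 0 → (0, 4)

Evaluating z = 3x + 5y at each vertex:
  (0, 0): z = 0
  (2, 0): z = 6
  (0, 4): z = 20

The maximum is at (0, 4) with z = 20.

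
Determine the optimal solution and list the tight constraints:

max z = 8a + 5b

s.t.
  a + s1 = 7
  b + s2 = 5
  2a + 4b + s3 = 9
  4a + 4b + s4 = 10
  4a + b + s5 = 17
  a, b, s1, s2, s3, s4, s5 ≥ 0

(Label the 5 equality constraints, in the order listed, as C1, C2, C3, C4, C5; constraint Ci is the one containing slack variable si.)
Optimal: a = 2.5, b = 0
Binding: C4, b ≥ 0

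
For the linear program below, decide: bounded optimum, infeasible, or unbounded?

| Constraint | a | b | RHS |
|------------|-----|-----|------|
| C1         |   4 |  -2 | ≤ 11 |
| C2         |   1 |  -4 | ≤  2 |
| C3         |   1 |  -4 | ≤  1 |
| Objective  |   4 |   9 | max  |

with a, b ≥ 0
Feasible point: (0, 0) satisfies every constraint, so the LP is feasible.
Direction d = (0, 1): for each constraint row a, a·d ≤ 0 —
  (4)(0) + (-2)(1) = -2 ≤ 0
  (1)(0) + (-4)(1) = -4 ≤ 0
  (1)(0) + (-4)(1) = -4 ≤ 0
and d ≥ 0, so (0, 0) + t·d stays feasible for every t ≥ 0. Along this ray z = 4a + 9b changes by 9 per unit t, so z → +∞.

Unbounded — the objective can increase without bound over the feasible region.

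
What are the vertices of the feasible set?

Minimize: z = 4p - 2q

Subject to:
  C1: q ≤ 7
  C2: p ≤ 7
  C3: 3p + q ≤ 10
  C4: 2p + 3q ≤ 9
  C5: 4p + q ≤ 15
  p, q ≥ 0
Each vertex is the intersection of two constraint boundaries that also satisfies all remaining constraints:
  p = 0 and q = 0 → (0, 0)
  3p + q = 10 and q = 0 → (3.333, 0)
  3p + q = 10 and 2p + 3q = 9 → (3, 1)
  2p + 3q = 9 and p = 0 → (0, 3)

Vertices: (0, 0), (3.333, 0), (3, 1), (0, 3)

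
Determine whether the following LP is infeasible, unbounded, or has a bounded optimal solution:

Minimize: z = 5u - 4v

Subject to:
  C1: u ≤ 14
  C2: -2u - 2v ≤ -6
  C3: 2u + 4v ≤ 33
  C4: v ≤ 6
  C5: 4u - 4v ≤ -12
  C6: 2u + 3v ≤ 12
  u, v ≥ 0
The point (0, 4) satisfies every constraint, so the LP is feasible; the constraints give u ≤ 14 and v ≤ 6, which with u, v ≥ 0 keep the feasible region inside a bounded box. A feasible, bounded LP attains a finite optimum at a vertex.

Evaluating z = 5u - 4v at each vertex:
  (0, 3): z = -12
  (0.6, 3.6): z = -11.4
  (0, 4): z = -16

Feasible with finite optimum z* = -16 at (0, 4).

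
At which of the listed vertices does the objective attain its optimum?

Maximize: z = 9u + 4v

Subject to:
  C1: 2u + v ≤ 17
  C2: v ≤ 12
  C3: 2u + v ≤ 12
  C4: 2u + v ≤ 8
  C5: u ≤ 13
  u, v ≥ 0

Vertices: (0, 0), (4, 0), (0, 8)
Evaluating z = 9u + 4v at each vertex:
  (0, 0): z = 0
  (4, 0): z = 36
  (0, 8): z = 32

The largest value is z = 36, attained at (4, 0).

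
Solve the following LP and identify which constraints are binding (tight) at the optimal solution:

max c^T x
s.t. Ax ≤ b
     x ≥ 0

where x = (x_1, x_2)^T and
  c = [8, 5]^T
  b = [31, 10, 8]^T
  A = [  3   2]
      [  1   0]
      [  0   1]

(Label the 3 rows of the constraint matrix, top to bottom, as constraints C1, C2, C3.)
Optimal: x_1 = 10, x_2 = 0.5
Binding: C1, C2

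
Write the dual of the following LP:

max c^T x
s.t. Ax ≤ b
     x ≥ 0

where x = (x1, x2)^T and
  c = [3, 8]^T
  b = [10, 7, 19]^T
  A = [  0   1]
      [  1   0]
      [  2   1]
Minimize: z = 10y1 + 7y2 + 19y3

Subject to:
  C1: -y2 - 2y3 ≤ -3
  C2: -y1 - y3 ≤ -8
  y1, y2, y3 ≥ 0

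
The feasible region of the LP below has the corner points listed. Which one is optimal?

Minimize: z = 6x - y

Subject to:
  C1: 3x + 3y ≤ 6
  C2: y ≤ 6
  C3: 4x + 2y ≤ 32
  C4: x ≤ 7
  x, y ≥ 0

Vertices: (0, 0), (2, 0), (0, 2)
Evaluating z = 6x - y at each vertex:
  (0, 0): z = 0
  (2, 0): z = 12
  (0, 2): z = -2

The smallest value is z = -2, attained at (0, 2).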